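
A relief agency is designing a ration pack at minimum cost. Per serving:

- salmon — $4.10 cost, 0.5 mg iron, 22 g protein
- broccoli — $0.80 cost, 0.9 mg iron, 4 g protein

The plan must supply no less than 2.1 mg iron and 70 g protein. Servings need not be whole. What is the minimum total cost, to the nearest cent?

salmon only: max(2.1/0.5, 70/22) = 4.2 servings → $17.22.
broccoli only: max(2.1/0.9, 70/4) = 17.5 servings → $14.00.
salmon + broccoli with both tight: 3.067 servings and 0.6292 servings → $13.08.
So the least-cost plan costs $13.08.

$13.08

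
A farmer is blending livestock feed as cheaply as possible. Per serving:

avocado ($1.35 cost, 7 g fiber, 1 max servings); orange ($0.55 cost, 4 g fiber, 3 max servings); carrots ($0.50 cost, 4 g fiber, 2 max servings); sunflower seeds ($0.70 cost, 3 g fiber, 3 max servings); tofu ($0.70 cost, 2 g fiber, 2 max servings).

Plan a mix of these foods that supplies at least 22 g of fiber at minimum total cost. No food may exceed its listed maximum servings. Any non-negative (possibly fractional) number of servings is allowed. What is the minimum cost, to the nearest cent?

Cost per g of fiber: carrots $0.1250, orange $0.1375, avocado $0.1929, sunflower seeds $0.2333, tofu $0.3500.
Take 2 servings of carrots: +8.0 g fiber for $1.00 (total $1.00, still need 14.0 g).
Take 3 servings of orange: +12.0 g fiber for $1.65 (total $2.65, still need 2.0 g).
Take 0.2857 servings of avocado: +2.0 g fiber for $0.39 (total $3.04, still need 0.0 g).
Greedy by cheapest-per-g is optimal for a single linear constraint, so the minimum cost is $3.04.

$3.04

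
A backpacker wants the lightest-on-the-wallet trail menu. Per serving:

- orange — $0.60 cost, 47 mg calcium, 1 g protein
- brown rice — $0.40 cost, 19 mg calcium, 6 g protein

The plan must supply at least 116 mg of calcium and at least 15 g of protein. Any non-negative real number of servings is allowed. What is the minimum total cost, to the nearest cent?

$1.83

Minimising a linear cost over {calcium ≥ 116, protein ≥ 15, servings ≥ 0} — the optimum is at a vertex, using one or two foods.
orange only: max(116/47, 15/1) = 15 servings → $9.00.
brown rice only: max(116/19, 15/6) = 6.105 servings → $2.44.
orange + brown rice with both tight: 1.563 servings and 2.24 servings → $1.83.
The minimum over all feasible corners is $1.83.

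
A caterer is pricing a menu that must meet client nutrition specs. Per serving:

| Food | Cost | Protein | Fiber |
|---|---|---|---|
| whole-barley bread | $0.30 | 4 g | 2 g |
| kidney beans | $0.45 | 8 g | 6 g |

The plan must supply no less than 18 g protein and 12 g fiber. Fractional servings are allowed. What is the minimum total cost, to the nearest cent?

Check every corner: each single food scaled to meet both minima, and each pair solved so both constraints bind.
whole-barley bread only: max(18/4, 12/2) = 6 servings → $1.80.
kidney beans only: max(18/8, 12/6) = 2.25 servings → $1.01.
whole-barley bread + kidney beans with both tight: 1.5 servings and 1.5 servings → $1.12.
Cheapest feasible corner: $1.01.

$1.01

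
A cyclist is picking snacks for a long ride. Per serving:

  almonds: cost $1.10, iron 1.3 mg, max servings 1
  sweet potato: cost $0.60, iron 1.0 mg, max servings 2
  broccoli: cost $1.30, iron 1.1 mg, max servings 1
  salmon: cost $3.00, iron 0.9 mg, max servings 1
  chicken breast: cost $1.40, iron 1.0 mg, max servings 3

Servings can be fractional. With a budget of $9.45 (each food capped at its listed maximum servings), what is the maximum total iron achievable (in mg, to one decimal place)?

7.9 mg

Iron per dollar: sweet potato 1.667, almonds 1.182, broccoli 0.8462, chicken breast 0.7143, salmon 0.3.
Take 2 servings of sweet potato: spends $1.20, +2.0 mg iron (running total 2.0 mg).
Take 1 serving of almonds: spends $1.10, +1.3 mg iron (running total 3.3 mg).
Take 1 serving of broccoli: spends $1.30, +1.1 mg iron (running total 4.4 mg).
Take 3 servings of chicken breast: spends $4.20, +3.0 mg iron (running total 7.4 mg).
Take 0.55 servings of salmon: spends $1.65, +0.5 mg iron (running total 7.9 mg).
Filling greedily by iron-per-dollar is optimal for one linear limit, giving 7.9 mg.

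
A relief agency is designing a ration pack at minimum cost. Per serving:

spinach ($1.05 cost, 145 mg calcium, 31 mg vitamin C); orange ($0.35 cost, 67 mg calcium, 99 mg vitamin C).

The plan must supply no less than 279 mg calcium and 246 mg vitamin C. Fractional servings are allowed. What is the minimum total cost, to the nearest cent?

This is a tiny linear program; its minimum lies at a vertex of the feasible set. List the vertices and price them.
spinach only: max(279/145, 246/31) = 7.935 servings → $8.33.
orange only: max(279/67, 246/99) = 4.164 servings → $1.46.
spinach + orange with both tight: 0.9072 servings and 2.201 servings → $1.72.
The minimum over all feasible corners is $1.46.

$1.46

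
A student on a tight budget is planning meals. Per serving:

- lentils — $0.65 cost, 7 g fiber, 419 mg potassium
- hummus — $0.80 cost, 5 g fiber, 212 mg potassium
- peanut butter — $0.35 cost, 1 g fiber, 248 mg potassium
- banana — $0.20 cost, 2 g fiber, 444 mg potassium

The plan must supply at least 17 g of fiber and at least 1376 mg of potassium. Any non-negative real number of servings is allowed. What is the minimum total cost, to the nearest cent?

$1.59

Compare the cost at each extreme point of the feasible region.
lentils only: max(17/7, 1376/419) = 3.284 servings → $2.13.
hummus only: max(17/5, 1376/212) = 6.491 servings → $5.19.
peanut butter only: max(17/1, 1376/248) = 17 servings → $5.95.
banana only: max(17/2, 1376/444) = 8.5 servings → $1.70.
lentils + hummus: the both-tight solution has a negative serving — not a feasible corner.
lentils + peanut butter with both tight: 2.156 servings and 1.905 servings → $2.07.
lentils + banana with both tight: 2.113 servings and 1.105 servings → $1.59.
hummus + peanut butter with both tight: 2.763 servings and 3.187 servings → $3.33.
hummus + banana with both tight: 2.67 servings and 1.824 servings → $2.50.
peanut butter + banana: the both-tight solution has a negative serving — not a feasible corner.
Cheapest feasible corner: $1.59.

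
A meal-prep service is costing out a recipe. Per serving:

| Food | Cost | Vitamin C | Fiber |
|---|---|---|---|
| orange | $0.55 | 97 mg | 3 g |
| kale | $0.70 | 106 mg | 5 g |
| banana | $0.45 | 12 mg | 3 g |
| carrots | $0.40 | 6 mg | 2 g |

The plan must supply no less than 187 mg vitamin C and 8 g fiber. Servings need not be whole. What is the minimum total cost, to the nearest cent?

Check every corner: each single food scaled to meet both minima, and each pair solved so both constraints bind.
orange only: max(187/97, 8/3) = 2.667 servings → $1.47.
kale only: max(187/106, 8/5) = 1.764 servings → $1.23.
banana only: max(187/12, 8/3) = 15.58 servings → $7.01.
carrots only: max(187/6, 8/2) = 31.17 servings → $12.47.
orange + kale with both tight: 0.521 servings and 1.287 servings → $1.19.
orange + banana with both tight: 1.824 servings and 0.8431 servings → $1.38.
orange + carrots with both tight: 1.852 servings and 1.222 servings → $1.51.
kale + banana: the both-tight solution has a negative serving — not a feasible corner.
kale + carrots with both targets exact would need a negative amount; discard.
banana + carrots: intersection lies outside the first quadrant.
The minimum over all feasible corners is $1.19.

$1.19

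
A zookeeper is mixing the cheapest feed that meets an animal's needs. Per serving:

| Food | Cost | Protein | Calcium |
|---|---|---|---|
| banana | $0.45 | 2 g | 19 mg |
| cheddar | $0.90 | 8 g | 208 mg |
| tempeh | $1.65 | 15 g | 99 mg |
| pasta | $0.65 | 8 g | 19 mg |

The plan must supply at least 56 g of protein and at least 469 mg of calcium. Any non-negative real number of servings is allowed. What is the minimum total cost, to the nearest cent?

$4.99

Check every corner: each single food scaled to meet both minima, and each pair solved so both constraints bind.
banana only: max(56/2, 469/19) = 28 servings → $12.60.
cheddar only: max(56/8, 469/208) = 7 servings → $6.30.
tempeh only: max(56/15, 469/99) = 4.737 servings → $7.82.
pasta only: max(56/8, 469/19) = 24.68 servings → $16.04.
banana + cheddar: intersection lies outside the first quadrant.
banana + tempeh with both tight: 17.14 servings and 1.448 servings → $10.10.
banana + pasta with both tight: 23.58 servings and 1.105 servings → $11.33.
cheddar + tempeh with both tight: 0.6405 servings and 3.392 servings → $6.17.
cheddar + pasta with both tight: 1.778 servings and 5.222 servings → $4.99.
tempeh + pasta: intersection lies outside the first quadrant.
Cheapest feasible corner: $4.99.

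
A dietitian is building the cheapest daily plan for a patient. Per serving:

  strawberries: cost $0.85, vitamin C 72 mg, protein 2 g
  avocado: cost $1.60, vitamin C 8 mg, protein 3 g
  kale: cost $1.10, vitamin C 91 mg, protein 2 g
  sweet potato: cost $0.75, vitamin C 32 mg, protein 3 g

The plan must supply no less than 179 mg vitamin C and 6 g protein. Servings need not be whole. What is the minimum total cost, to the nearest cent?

Minimising a linear cost over {vitamin C ≥ 179, protein ≥ 6, servings ≥ 0} — the optimum is at a vertex, using one or two foods.
strawberries only: max(179/72, 6/2) = 3 servings → $2.55.
avocado only: max(179/8, 6/3) = 22.38 servings → $35.80.
kale only: max(179/91, 6/2) = 3 servings → $3.30.
sweet potato only: max(179/32, 6/3) = 5.594 servings → $4.20.
strawberries + avocado with both tight: 2.445 servings and 0.37 servings → $2.67.
strawberries + kale: the both-tight solution has a negative serving — not a feasible corner.
strawberries + sweet potato with both tight: 2.27 servings and 0.4868 servings → $2.29.
avocado + kale with both tight: 0.7315 servings and 1.903 servings → $3.26.
avocado + sweet potato: intersection lies outside the first quadrant.
kale + sweet potato with both tight: 1.651 servings and 0.8995 servings → $2.49.
The minimum over all feasible corners is $2.29.

$2.29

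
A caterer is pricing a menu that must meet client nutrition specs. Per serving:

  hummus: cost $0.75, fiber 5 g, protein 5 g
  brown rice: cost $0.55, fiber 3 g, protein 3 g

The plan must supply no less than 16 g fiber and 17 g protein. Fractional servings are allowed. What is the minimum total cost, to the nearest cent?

An LP optimum is at a vertex; with two nutrient constraints at most two foods are used. Check each candidate.
hummus only: max(16/5, 17/5) = 3.4 servings → $2.55.
brown rice only: max(16/3, 17/3) = 5.667 servings → $3.12.
hummus + brown rice (both tight): parallel constraints — no distinct corner.
So the least-cost plan costs $2.55.

$2.55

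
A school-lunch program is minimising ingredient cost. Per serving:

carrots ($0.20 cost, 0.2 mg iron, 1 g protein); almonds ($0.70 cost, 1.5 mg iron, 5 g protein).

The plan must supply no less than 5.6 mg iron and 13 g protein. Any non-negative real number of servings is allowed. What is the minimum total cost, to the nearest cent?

This is a tiny linear program; its minimum lies at a vertex of the feasible set. List the vertices and price them.
carrots only: max(5.6/0.2, 13/1) = 28 servings → $5.60.
almonds only: max(5.6/1.5, 13/5) = 3.733 servings → $2.61.
carrots + almonds: intersection lies outside the first quadrant.
So the least-cost plan costs $2.61.

$2.61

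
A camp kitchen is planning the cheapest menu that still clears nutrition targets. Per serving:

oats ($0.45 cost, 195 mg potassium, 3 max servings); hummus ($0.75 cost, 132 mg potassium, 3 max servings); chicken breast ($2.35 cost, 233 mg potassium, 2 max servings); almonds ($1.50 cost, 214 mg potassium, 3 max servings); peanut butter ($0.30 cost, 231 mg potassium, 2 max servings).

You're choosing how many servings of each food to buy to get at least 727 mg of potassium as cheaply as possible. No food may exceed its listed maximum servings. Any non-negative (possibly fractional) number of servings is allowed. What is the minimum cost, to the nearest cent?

Cost per mg of potassium: peanut butter $0.0013, oats $0.0023, hummus $0.0057, almonds $0.0070, chicken breast $0.0101.
Take 2 servings of peanut butter: +462.0 mg potassium for $0.60 (total $0.60, still need 265.0 mg).
Take 1.359 servings of oats: +265.0 mg potassium for $0.61 (total $1.21, still need 0.0 mg).
Greedy by cheapest-per-mg is optimal for a single linear constraint, so the minimum cost is $1.21.

$1.21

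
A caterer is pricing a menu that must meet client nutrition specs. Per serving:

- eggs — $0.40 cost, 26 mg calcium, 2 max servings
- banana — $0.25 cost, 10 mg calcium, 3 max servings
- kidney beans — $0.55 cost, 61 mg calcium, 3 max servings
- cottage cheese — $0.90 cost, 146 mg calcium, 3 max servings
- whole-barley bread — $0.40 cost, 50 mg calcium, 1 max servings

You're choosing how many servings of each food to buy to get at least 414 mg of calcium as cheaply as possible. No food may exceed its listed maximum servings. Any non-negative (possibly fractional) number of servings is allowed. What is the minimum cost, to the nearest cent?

Cost per mg of calcium: cottage cheese $0.0062, whole-barley bread $0.0080, kidney beans $0.0090, eggs $0.0154, banana $0.0250.
Take 2.836 servings of cottage cheese: +414.0 mg calcium for $2.55 (total $2.55, still need 0.0 mg).
Filling from the cheapest source first is optimal under one linear minimum: $2.55.

$2.55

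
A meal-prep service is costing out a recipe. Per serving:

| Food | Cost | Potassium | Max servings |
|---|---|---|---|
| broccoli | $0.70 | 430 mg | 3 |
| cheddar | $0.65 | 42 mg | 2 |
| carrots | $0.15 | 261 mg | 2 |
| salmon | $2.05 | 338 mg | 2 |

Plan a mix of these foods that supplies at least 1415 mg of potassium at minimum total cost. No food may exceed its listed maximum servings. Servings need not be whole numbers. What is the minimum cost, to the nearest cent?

$1.75

Cost per mg of potassium: carrots $0.0006, broccoli $0.0016, salmon $0.0061, cheddar $0.0155.
Take 2 servings of carrots: +522.0 mg potassium for $0.30 (total $0.30, still need 893.0 mg).
Take 2.077 servings of broccoli: +893.0 mg potassium for $1.45 (total $1.75, still need 0.0 mg).
Filling from the cheapest source first is optimal under one linear minimum: $1.75.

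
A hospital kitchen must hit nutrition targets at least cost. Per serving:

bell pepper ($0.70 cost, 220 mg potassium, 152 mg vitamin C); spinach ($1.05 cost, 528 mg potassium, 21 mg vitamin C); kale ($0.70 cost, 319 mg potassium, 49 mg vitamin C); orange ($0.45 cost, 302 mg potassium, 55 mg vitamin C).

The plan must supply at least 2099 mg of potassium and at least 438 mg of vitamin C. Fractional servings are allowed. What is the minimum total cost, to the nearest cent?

bell pepper only: max(2099/220, 438/152) = 9.541 servings → $6.68.
spinach only: max(2099/528, 438/21) = 20.86 servings → $21.90.
kale only: max(2099/319, 438/49) = 8.939 servings → $6.26.
orange only: max(2099/302, 438/55) = 7.964 servings → $3.58.
bell pepper + spinach with both tight: 2.475 servings and 2.944 servings → $4.82.
bell pepper + kale with both tight: 0.9778 servings and 5.906 servings → $4.82.
bell pepper + orange with both tight: 0.4979 servings and 6.588 servings → $3.31.
spinach + kale: the both-tight solution has a negative serving — not a feasible corner.
spinach + orange with both targets exact would need a negative amount; discard.
kale + orange: intersection lies outside the first quadrant.
So the least-cost plan costs $3.31.

$3.31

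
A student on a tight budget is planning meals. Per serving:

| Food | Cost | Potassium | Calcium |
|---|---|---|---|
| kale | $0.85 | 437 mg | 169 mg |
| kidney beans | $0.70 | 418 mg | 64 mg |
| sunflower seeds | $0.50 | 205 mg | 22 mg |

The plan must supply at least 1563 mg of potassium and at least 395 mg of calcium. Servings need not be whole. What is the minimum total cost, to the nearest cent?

$2.80

The cheapest plan sits at a corner of the feasible region — with two constraints it uses at most two foods.
kale only: max(1563/437, 395/169) = 3.577 servings → $3.04.
kidney beans only: max(1563/418, 395/64) = 6.172 servings → $4.32.
sunflower seeds only: max(1563/205, 395/22) = 17.95 servings → $8.98.
kale + kidney beans with both tight: 1.525 servings and 2.145 servings → $2.80.
kale + sunflower seeds with both tight: 1.861 servings and 3.657 servings → $3.41.
kidney beans + sunflower seeds: the both-tight solution has a negative serving — not a feasible corner.
So the least-cost plan costs $2.80.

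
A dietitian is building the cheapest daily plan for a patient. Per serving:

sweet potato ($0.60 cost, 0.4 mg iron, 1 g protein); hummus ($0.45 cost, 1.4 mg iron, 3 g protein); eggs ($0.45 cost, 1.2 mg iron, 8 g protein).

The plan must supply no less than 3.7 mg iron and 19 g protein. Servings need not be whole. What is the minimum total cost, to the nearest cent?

$1.32

For a min-cost LP with two ≥-constraints, a basic feasible solution has at most two positive variables.
sweet potato only: max(3.7/0.4, 19/1) = 19 servings → $11.40.
hummus only: max(3.7/1.4, 19/3) = 6.333 servings → $2.85.
eggs only: max(3.7/1.2, 19/8) = 3.083 servings → $1.39.
sweet potato + hummus: the both-tight solution has a negative serving — not a feasible corner.
sweet potato + eggs with both tight: 3.4 servings and 1.95 servings → $2.92.
hummus + eggs with both tight: 0.8947 servings and 2.039 servings → $1.32.
Cheapest feasible corner: $1.32.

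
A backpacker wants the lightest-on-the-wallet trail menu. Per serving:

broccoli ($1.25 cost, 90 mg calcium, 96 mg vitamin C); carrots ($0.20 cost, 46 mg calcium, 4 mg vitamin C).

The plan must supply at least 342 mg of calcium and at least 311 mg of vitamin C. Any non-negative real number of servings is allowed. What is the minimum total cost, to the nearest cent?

Compare the cost at each extreme point of the feasible region.
broccoli only: max(342/90, 311/96) = 3.8 servings → $4.75.
carrots only: max(342/46, 311/4) = 77.75 servings → $15.55.
broccoli + carrots with both tight: 3.19 servings and 1.194 servings → $4.23.
Cheapest feasible corner: $4.23.

$4.23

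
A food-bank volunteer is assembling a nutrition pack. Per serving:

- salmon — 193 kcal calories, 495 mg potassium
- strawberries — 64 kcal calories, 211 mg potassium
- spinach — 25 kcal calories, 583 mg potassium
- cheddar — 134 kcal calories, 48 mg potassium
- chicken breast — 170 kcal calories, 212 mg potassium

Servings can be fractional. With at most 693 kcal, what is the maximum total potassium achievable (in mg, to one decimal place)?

16160.8 mg

Potassium per kcal: spinach 23.32, strawberries 3.297, salmon 2.565, chicken breast 1.247, cheddar 0.3582.
With no serving limits, spend the whole calories allowance on spinach: 693 kcal / 25 kcal × 583 mg = 16160.8 mg.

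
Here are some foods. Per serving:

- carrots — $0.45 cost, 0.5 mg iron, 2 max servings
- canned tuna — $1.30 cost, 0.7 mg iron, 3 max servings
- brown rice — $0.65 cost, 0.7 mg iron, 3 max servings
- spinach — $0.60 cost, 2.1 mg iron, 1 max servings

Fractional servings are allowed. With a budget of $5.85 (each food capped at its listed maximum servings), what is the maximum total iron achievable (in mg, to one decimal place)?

6.5 mg

Iron per dollar: spinach 3.5, carrots 1.111, brown rice 1.077, canned tuna 0.5385.
Take 1 serving of spinach: spends $0.60, +2.1 mg iron (running total 2.1 mg).
Take 2 servings of carrots: spends $0.90, +1.0 mg iron (running total 3.1 mg).
Take 3 servings of brown rice: spends $1.95, +2.1 mg iron (running total 5.2 mg).
Take 1.846 servings of canned tuna: spends $2.40, +1.3 mg iron (running total 6.5 mg).
Filling greedily by iron-per-dollar is optimal for one linear limit, giving 6.5 mg.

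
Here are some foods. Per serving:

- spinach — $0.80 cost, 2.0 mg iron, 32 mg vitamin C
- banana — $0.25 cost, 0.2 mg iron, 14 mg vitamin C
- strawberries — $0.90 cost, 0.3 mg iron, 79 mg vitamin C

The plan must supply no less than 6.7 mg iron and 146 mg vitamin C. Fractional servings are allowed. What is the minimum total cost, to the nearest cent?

$3.09

For a min-cost LP with two ≥-constraints, a basic feasible solution has at most two positive variables.
spinach only: max(6.7/2.0, 146/32) = 4.562 servings → $3.65.
banana only: max(6.7/0.2, 146/14) = 33.5 servings → $8.38.
strawberries only: max(6.7/0.3, 146/79) = 22.33 servings → $20.10.
spinach + banana with both tight: 2.991 servings and 3.593 servings → $3.29.
spinach + strawberries with both tight: 3.272 servings and 0.5229 servings → $3.09.
banana + strawberries: the both-tight solution has a negative serving — not a feasible corner.
So the least-cost plan costs $3.09.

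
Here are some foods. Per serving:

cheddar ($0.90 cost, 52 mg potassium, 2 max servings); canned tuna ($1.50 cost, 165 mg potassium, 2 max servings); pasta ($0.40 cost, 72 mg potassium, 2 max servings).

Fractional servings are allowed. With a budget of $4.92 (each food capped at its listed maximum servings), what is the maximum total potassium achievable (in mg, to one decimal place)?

Potassium per dollar: pasta 180, canned tuna 110, cheddar 57.78.
Take 2 servings of pasta: spends $0.80, +144.0 mg potassium (running total 144.0 mg).
Take 2 servings of canned tuna: spends $3.00, +330.0 mg potassium (running total 474.0 mg).
Take 1.244 servings of cheddar: spends $1.12, +64.7 mg potassium (running total 538.7 mg).
Greedy by best ratio exhausts the cost allowance optimally: 538.7 mg.

538.7 mg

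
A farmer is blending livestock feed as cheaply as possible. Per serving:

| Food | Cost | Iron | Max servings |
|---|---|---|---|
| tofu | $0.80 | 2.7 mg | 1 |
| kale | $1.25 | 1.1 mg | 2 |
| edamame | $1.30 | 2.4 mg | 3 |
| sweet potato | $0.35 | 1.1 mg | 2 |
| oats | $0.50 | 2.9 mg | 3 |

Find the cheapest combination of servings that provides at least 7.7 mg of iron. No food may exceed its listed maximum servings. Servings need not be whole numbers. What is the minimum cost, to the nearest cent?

Cost per mg of iron: oats $0.1724, tofu $0.2963, sweet potato $0.3182, edamame $0.5417, kale $1.1364.
Take 2.655 servings of oats: +7.7 mg iron for $1.33 (total $1.33, still need 0.0 mg).
Greedy by cheapest-per-mg is optimal for a single linear constraint, so the minimum cost is $1.33.

$1.33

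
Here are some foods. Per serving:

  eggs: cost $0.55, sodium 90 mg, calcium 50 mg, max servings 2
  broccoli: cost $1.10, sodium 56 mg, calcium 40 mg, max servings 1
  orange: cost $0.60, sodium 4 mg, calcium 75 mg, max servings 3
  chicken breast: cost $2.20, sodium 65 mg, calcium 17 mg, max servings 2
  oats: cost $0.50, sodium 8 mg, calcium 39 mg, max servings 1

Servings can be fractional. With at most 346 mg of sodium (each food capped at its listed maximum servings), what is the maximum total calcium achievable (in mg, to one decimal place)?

427.5 mg

Calcium per mg sodium: orange 18.75, oats 4.875, broccoli 0.7143, eggs 0.5556, chicken breast 0.2615.
Take 3 servings of orange: uses 12 mg sodium, +225.0 mg calcium (running total 225.0 mg).
Take 1 serving of oats: uses 8 mg sodium, +39.0 mg calcium (running total 264.0 mg).
Take 1 serving of broccoli: uses 56 mg sodium, +40.0 mg calcium (running total 304.0 mg).
Take 2 servings of eggs: uses 180 mg sodium, +100.0 mg calcium (running total 404.0 mg).
Take 1.385 servings of chicken breast: uses 90 mg sodium, +23.5 mg calcium (running total 427.5 mg).
Filling greedily by calcium-per-mg sodium is optimal for one linear limit, giving 427.5 mg.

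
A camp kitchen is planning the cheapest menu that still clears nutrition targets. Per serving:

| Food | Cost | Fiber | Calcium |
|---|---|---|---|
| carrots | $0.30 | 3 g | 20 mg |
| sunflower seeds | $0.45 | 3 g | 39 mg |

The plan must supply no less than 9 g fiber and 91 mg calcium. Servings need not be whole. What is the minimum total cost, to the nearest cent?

$1.14

At the optimum either one food covers both requirements or two foods hit both targets exactly; no other combination can be cheaper.
carrots only: max(9/3, 91/20) = 4.55 servings → $1.36.
sunflower seeds only: max(9/3, 91/39) = 3 servings → $1.35.
carrots + sunflower seeds with both tight: 1.368 servings and 1.632 servings → $1.14.
Cheapest feasible corner: $1.14.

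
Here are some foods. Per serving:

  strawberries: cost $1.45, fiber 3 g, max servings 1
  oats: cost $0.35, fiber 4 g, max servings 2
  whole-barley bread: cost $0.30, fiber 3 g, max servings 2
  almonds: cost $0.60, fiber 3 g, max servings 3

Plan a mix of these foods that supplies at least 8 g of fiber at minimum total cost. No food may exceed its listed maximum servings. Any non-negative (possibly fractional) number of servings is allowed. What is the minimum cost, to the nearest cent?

Cost per g of fiber: oats $0.0875, whole-barley bread $0.1000, almonds $0.2000, strawberries $0.4833.
Take 2 servings of oats: +8.0 g fiber for $0.70 (total $0.70, still need 0.0 g).
Greedy by cheapest-per-g is optimal for a single linear constraint, so the minimum cost is $0.70.

$0.70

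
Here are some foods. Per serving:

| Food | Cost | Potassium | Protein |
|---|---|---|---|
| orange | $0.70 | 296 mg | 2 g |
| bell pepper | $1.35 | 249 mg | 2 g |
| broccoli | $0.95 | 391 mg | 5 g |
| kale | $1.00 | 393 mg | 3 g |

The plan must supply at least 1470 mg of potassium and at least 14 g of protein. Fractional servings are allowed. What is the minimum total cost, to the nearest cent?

$3.52

Two binding constraints pin down two serving amounts, so the optimal mix uses at most two foods. The candidates are each food alone (scaled to the tighter of potassium/protein) and each pair with both constraints tight.
orange only: max(1470/296, 14/2) = 7 servings → $4.90.
bell pepper only: max(1470/249, 14/2) = 7 servings → $9.45.
broccoli only: max(1470/391, 14/5) = 3.76 servings → $3.57.
kale only: max(1470/393, 14/3) = 4.667 servings → $4.67.
orange + bell pepper: the both-tight solution has a negative serving — not a feasible corner.
orange + broccoli with both tight: 2.688 servings and 1.725 servings → $3.52.
orange + kale: intersection lies outside the first quadrant.
bell pepper + broccoli with both tight: 4.052 servings and 1.179 servings → $6.59.
bell pepper + kale: intersection lies outside the first quadrant.
broccoli + kale with both tight: 1.379 servings and 2.369 servings → $3.68.
So the least-cost plan costs $3.52.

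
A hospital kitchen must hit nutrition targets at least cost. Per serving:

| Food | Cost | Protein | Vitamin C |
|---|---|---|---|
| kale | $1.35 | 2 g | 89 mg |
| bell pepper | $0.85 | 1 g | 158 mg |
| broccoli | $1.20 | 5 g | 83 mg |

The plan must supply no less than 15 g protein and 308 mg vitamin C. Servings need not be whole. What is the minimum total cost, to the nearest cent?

$3.85

An LP optimum is at a vertex; with two nutrient constraints at most two foods are used. Check each candidate.
kale only: max(15/2, 308/89) = 7.5 servings → $10.12.
bell pepper only: max(15/1, 308/158) = 15 servings → $12.75.
broccoli only: max(15/5, 308/83) = 3.711 servings → $4.45.
kale + bell pepper with both targets exact would need a negative amount; discard.
kale + broccoli with both tight: 1.057 servings and 2.577 servings → $4.52.
bell pepper + broccoli with both tight: 0.4173 servings and 2.917 servings → $3.85.
So the least-cost plan costs $3.85.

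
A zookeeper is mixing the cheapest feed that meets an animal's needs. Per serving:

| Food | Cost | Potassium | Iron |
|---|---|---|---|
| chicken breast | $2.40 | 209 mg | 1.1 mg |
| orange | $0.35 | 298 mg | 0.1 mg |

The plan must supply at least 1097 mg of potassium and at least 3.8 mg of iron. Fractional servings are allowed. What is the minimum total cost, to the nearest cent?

$8.47

An LP optimum is at a vertex; with two nutrient constraints at most two foods are used. Check each candidate.
chicken breast only: max(1097/209, 3.8/1.1) = 5.249 servings → $12.60.
orange only: max(1097/298, 3.8/0.1) = 38 servings → $13.30.
chicken breast + orange with both tight: 3.332 servings and 1.344 servings → $8.47.
Cheapest feasible corner: $8.47.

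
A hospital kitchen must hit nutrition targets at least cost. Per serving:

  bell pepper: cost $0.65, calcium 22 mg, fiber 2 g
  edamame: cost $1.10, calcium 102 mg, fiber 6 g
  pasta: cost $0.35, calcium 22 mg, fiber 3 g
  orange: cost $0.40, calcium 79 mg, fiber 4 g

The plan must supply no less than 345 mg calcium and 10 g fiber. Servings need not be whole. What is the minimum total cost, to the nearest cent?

At the optimum either one food covers both requirements or two foods hit both targets exactly; no other combination can be cheaper.
bell pepper only: max(345/22, 10/2) = 15.68 servings → $10.19.
edamame only: max(345/102, 10/6) = 3.382 servings → $3.72.
pasta only: max(345/22, 10/3) = 15.68 servings → $5.49.
orange only: max(345/79, 10/4) = 4.367 servings → $1.75.
bell pepper + edamame: the both-tight solution has a negative serving — not a feasible corner.
bell pepper + pasta: intersection lies outside the first quadrant.
bell pepper + orange with both targets exact would need a negative amount; discard.
edamame + pasta with both targets exact would need a negative amount; discard.
edamame + orange: the both-tight solution has a negative serving — not a feasible corner.
pasta + orange: the both-tight solution has a negative serving — not a feasible corner.
So the least-cost plan costs $1.75.

$1.75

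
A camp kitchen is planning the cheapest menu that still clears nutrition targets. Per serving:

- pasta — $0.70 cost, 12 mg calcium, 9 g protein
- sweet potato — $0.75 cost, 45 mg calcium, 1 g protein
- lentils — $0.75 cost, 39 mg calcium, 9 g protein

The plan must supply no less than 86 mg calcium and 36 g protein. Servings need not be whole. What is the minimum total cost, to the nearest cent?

$2.87

The cheapest plan sits at a corner of the feasible region — with two constraints it uses at most two foods.
pasta only: max(86/12, 36/9) = 7.167 servings → $5.02.
sweet potato only: max(86/45, 36/1) = 36 servings → $27.00.
lentils only: max(86/39, 36/9) = 4 servings → $3.00.
pasta + sweet potato with both tight: 3.903 servings and 0.8702 servings → $3.38.
pasta + lentils with both tight: 2.593 servings and 1.407 servings → $2.87.
sweet potato + lentils: intersection lies outside the first quadrant.
The minimum over all feasible corners is $2.87.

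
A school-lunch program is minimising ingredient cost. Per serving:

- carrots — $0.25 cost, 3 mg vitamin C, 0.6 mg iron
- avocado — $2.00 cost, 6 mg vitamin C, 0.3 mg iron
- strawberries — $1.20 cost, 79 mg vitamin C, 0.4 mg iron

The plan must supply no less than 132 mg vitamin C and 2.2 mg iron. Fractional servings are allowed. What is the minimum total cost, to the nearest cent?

$2.54

At the optimum either one food covers both requirements or two foods hit both targets exactly; no other combination can be cheaper.
carrots only: max(132/3, 2.2/0.6) = 44 servings → $11.00.
avocado only: max(132/6, 2.2/0.3) = 22 servings → $44.00.
strawberries only: max(132/79, 2.2/0.4) = 5.5 servings → $6.60.
carrots + avocado with both targets exact would need a negative amount; discard.
carrots + strawberries with both tight: 2.619 servings and 1.571 servings → $2.54.
avocado + strawberries with both tight: 5.681 servings and 1.239 servings → $12.85.
So the least-cost plan costs $2.54.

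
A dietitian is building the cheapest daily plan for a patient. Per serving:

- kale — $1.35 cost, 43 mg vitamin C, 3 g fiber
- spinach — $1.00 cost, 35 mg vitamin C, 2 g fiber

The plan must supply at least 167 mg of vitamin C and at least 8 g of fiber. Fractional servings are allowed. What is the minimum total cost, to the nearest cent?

Check every corner: each single food scaled to meet both minima, and each pair solved so both constraints bind.
kale only: max(167/43, 8/3) = 3.884 servings → $5.24.
spinach only: max(167/35, 8/2) = 4.771 servings → $4.77.
kale + spinach with both targets exact would need a negative amount; discard.
The minimum over all feasible corners is $4.77.

$4.77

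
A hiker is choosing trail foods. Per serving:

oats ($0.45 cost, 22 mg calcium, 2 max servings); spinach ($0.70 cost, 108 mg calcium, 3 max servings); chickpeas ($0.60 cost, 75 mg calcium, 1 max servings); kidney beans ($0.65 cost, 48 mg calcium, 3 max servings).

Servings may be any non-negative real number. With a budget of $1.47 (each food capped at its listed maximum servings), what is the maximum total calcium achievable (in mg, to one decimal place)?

226.8 mg

Calcium per dollar: spinach 154.3, chickpeas 125, kidney beans 73.85, oats 48.89.
Take 2.1 servings of spinach: spends $1.47, +226.8 mg calcium (running total 226.8 mg).
Greedy by best ratio exhausts the cost allowance optimally: 226.8 mg.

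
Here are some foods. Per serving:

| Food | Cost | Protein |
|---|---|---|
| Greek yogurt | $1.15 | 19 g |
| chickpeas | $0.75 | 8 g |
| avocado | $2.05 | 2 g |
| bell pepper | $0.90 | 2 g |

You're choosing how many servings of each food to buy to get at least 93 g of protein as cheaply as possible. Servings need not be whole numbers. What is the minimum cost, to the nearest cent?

Cost per g of protein: Greek yogurt $0.0605, chickpeas $0.0938, bell pepper $0.4500, avocado $1.0250.
With no serving limits, use only Greek yogurt: 93 g / 19 g = 4.895 servings × $1.15 = $5.63.

$5.63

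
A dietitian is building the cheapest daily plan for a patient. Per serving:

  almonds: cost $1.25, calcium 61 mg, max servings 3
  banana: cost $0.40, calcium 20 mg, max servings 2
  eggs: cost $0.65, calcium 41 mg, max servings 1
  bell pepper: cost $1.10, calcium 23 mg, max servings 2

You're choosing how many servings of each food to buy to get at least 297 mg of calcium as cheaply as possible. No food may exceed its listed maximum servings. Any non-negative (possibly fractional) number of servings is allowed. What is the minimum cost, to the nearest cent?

$6.78

Cost per mg of calcium: eggs $0.0159, banana $0.0200, almonds $0.0205, bell pepper $0.0478.
Take 1 serving of eggs: +41.0 mg calcium for $0.65 (total $0.65, still need 256.0 mg).
Take 2 servings of banana: +40.0 mg calcium for $0.80 (total $1.45, still need 216.0 mg).
Take 3 servings of almonds: +183.0 mg calcium for $3.75 (total $5.20, still need 33.0 mg).
Take 1.435 servings of bell pepper: +33.0 mg calcium for $1.58 (total $6.78, still need 0.0 mg).
Greedy by cheapest-per-mg is optimal for a single linear constraint, so the minimum cost is $6.78.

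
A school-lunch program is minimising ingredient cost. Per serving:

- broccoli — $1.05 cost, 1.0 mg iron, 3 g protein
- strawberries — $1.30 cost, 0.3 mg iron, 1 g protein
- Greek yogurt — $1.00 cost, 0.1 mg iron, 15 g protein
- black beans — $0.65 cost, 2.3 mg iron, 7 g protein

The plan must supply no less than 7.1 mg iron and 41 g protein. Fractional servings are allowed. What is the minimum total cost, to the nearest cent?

Two binding constraints pin down two serving amounts, so the optimal mix uses at most two foods. The candidates are each food alone (scaled to the tighter of iron/protein) and each pair with both constraints tight.
broccoli only: max(7.1/1.0, 41/3) = 13.67 servings → $14.35.
strawberries only: max(7.1/0.3, 41/1) = 41 servings → $53.30.
Greek yogurt only: max(7.1/0.1, 41/15) = 71 servings → $71.00.
black beans only: max(7.1/2.3, 41/7) = 5.857 servings → $3.81.
broccoli + strawberries: the both-tight solution has a negative serving — not a feasible corner.
broccoli + Greek yogurt with both tight: 6.966 servings and 1.34 servings → $8.65.
broccoli + black beans with both targets exact would need a negative amount; discard.
strawberries + Greek yogurt with both tight: 23.27 servings and 1.182 servings → $31.44.
strawberries + black beans: intersection lies outside the first quadrant.
Greek yogurt + black beans with both tight: 1.32 servings and 3.03 servings → $3.29.
So the least-cost plan costs $3.29.

$3.29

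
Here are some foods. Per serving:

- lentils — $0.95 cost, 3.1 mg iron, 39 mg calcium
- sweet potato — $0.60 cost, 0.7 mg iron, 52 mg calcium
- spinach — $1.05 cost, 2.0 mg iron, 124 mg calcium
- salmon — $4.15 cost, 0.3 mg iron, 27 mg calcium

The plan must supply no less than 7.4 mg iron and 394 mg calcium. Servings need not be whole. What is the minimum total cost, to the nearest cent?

$3.60

At the optimum either one food covers both requirements or two foods hit both targets exactly; no other combination can be cheaper.
lentils only: max(7.4/3.1, 394/39) = 10.1 servings → $9.60.
sweet potato only: max(7.4/0.7, 394/52) = 10.57 servings → $6.34.
spinach only: max(7.4/2.0, 394/124) = 3.7 servings → $3.88.
salmon only: max(7.4/0.3, 394/27) = 24.67 servings → $102.37.
lentils + sweet potato with both tight: 0.814 servings and 6.966 servings → $4.95.
lentils + spinach with both tight: 0.423 servings and 3.044 servings → $3.60.
lentils + salmon with both tight: 1.133 servings and 12.96 servings → $54.84.
sweet potato + spinach: the both-tight solution has a negative serving — not a feasible corner.
sweet potato + salmon: intersection lies outside the first quadrant.
spinach + salmon: the both-tight solution has a negative serving — not a feasible corner.
Cheapest feasible corner: $3.60.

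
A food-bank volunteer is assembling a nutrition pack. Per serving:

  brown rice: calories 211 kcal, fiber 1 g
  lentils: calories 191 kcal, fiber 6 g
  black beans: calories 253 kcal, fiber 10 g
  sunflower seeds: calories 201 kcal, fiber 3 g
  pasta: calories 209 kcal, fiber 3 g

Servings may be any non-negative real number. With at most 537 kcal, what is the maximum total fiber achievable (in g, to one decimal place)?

21.2 g

Fiber per kcal: black beans 0.03953, lentils 0.03141, sunflower seeds 0.01493, pasta 0.01435, brown rice 0.004739.
With no serving limits, spend the whole calories allowance on black beans: 537 kcal / 253 kcal × 10 g = 21.2 g.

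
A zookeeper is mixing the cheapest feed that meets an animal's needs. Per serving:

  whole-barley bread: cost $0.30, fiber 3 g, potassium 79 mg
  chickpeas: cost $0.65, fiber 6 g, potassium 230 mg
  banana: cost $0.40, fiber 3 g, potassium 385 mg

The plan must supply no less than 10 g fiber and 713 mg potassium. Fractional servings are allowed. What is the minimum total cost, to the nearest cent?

Two binding constraints pin down two serving amounts, so the optimal mix uses at most two foods. The candidates are each food alone (scaled to the tighter of fiber/potassium) and each pair with both constraints tight.
whole-barley bread only: max(10/3, 713/79) = 9.025 servings → $2.71.
chickpeas only: max(10/6, 713/230) = 3.1 servings → $2.02.
banana only: max(10/3, 713/385) = 3.333 servings → $1.33.
whole-barley bread + chickpeas: the both-tight solution has a negative serving — not a feasible corner.
whole-barley bread + banana with both tight: 1.864 servings and 1.469 servings → $1.15.
chickpeas + banana with both tight: 1.056 servings and 1.221 servings → $1.17.
The minimum over all feasible corners is $1.15.

$1.15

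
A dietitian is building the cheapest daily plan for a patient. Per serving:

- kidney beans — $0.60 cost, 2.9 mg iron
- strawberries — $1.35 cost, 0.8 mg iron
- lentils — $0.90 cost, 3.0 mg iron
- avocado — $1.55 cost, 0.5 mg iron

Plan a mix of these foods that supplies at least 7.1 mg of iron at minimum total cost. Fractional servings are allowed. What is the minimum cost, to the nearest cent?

$1.47

Cost per mg of iron: kidney beans $0.2069, lentils $0.3000, strawberries $1.6875, avocado $3.1000.
With no serving limits, use only kidney beans: 7.1 mg / 2.9 mg = 2.448 servings × $0.60 = $1.47.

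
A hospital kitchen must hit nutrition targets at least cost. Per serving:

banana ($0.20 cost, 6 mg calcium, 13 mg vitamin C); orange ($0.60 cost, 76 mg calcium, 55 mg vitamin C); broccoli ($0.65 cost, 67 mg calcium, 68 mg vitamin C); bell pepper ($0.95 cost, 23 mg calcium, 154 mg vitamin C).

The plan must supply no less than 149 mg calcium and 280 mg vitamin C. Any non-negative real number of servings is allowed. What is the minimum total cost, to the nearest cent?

For a min-cost LP with two ≥-constraints, a basic feasible solution has at most two positive variables.
banana only: max(149/6, 280/13) = 24.83 servings → $4.97.
orange only: max(149/76, 280/55) = 5.091 servings → $3.05.
broccoli only: max(149/67, 280/68) = 4.118 servings → $2.68.
bell pepper only: max(149/23, 280/154) = 6.478 servings → $6.15.
banana + orange with both tight: 19.89 servings and 0.3906 servings → $4.21.
banana + broccoli with both tight: 18.63 servings and 0.5551 servings → $4.09.
banana + bell pepper: the both-tight solution has a negative serving — not a feasible corner.
orange + broccoli with both targets exact would need a negative amount; discard.
orange + bell pepper with both tight: 1.581 servings and 1.253 servings → $2.14.
broccoli + bell pepper with both tight: 1.886 servings and 0.9856 servings → $2.16.
The minimum over all feasible corners is $2.14.

$2.14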